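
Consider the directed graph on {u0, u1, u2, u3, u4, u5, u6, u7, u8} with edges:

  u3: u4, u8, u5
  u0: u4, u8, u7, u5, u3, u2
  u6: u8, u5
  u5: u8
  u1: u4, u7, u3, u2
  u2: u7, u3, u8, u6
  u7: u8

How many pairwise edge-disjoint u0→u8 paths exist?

5

Assign every edge capacity 1; by Menger, the answer equals the max flow.
Path u0→u8 (+1); total 1.
Path u0→u2→u8 (+1); total 2.
Path u0→u3→u8 (+1); total 3.
Path u0→u5→u8 (+1); total 4.
Path u0→u7→u8 (+1); total 5.
No residual u0→u8 path; max flow = 5.
Certifying cut of size 5: {u0→u2, u0→u3, u0→u5, u0→u7, u0→u8}.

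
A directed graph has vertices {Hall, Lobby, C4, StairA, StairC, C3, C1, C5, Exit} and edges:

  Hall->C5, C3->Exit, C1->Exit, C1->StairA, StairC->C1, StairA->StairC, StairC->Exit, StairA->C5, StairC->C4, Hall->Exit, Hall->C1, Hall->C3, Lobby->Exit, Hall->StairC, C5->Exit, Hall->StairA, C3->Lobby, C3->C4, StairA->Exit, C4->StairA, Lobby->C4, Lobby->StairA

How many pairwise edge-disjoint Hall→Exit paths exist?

Assign every edge capacity 1; by Menger, the answer equals the max flow.
Path Hall→Exit (+1); total 1.
Path Hall→StairA→Exit (+1); total 2.
Path Hall→StairC→Exit (+1); total 3.
Path Hall→C3→Exit (+1); total 4.
Path Hall→C1→Exit (+1); total 5.
Path Hall→C5→Exit (+1); total 6.
No residual Hall→Exit path; max flow = 6.
Certifying cut of size 6: {Hall→C1, Hall→C3, Hall→C5, Hall→Exit, Hall→StairA, Hall→StairC}.

6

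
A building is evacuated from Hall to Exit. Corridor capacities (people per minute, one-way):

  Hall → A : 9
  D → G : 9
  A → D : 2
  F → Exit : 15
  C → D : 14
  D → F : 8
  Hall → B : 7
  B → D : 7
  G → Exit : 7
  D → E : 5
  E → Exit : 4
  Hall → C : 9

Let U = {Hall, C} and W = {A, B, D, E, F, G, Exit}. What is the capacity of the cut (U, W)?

Edges leaving {Hall, C}: Hall→A (9), Hall→B (7), C→D (14).
Cut capacity = 9 + 7 + 14 = 30.

30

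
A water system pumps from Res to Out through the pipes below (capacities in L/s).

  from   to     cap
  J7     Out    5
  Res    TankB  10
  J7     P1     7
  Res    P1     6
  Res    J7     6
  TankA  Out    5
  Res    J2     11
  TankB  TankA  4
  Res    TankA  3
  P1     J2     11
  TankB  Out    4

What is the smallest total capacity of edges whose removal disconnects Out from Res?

Augment Res→J7→Out: bottleneck 5, flow now 5.
Augment Res→TankB→Out: bottleneck 4, flow now 9.
Augment Res→TankA→Out: bottleneck 3, flow now 12.
Augment Res→TankB→TankA→Out: bottleneck 2, flow now 14.
No augmenting path remains; maximum flow = 14.
By max-flow min-cut, the minimum cut capacity equals the max flow.
In the residual graph, reachable from Res: {Res, J7, P1, TankB, TankA, J2}.
Min-cut edges: J7→Out (5), TankB→Out (4), TankA→Out (5); capacity 5 + 4 + 5 = 14.

14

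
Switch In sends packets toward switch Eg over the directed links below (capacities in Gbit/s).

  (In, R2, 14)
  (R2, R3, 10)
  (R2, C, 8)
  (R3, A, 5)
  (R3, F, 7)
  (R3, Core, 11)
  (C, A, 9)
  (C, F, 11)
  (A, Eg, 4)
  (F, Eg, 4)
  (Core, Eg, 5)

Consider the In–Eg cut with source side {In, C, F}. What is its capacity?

Edges leaving {In, C, F}: In→R2 (14), C→A (9), F→Eg (4).
Cut capacity = 14 + 9 + 4 = 27.

27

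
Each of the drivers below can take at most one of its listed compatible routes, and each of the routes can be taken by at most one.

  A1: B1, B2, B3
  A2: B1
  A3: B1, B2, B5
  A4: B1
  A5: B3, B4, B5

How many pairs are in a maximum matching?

4

Unit-capacity flow: source→left, listed edges, right→sink; max matching = max flow.
Augmenting path A1→B1 (+1); matched 1.
Augmenting path A3→B2 (+1); matched 2.
Augmenting path A5→B3 (+1); matched 3.
Augmenting path A2→B1→A1→B2→A3→B5 (+1); matched 4.
No augmenting path remains; maximum matching = 4.
König certificate: {A1, A3, A5, B1} is a vertex cover of size 4 (every listed pair touches it), so no matching can be larger.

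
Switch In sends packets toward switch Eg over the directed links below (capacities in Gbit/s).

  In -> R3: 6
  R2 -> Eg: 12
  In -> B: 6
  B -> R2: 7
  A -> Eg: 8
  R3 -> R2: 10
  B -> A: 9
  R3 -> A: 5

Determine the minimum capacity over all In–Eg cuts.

Augment In→R3→A→Eg: bottleneck 5, flow now 5.
Augment In→R3→R2→Eg: bottleneck 1, flow now 6.
Augment In→B→A→Eg: bottleneck 3, flow now 9.
Augment In→B→R2→Eg: bottleneck 3, flow now 12.
No augmenting path remains; maximum flow = 12.
By max-flow min-cut, the minimum cut capacity equals the max flow.
In the residual graph, reachable from In: {In}.
Min-cut edges: In→R3 (6), In→B (6); capacity 6 + 6 = 12.

12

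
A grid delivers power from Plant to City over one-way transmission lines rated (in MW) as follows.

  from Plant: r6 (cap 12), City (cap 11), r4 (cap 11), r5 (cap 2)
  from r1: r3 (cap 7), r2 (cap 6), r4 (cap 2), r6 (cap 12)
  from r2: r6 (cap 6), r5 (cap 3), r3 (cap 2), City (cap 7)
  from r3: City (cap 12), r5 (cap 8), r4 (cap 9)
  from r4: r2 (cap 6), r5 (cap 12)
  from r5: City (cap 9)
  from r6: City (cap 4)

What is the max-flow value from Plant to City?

28

Augment Plant→City: bottleneck 11, flow now 11.
Augment Plant→r5→City: bottleneck 2, flow now 13.
Augment Plant→r6→City: bottleneck 4, flow now 17.
Augment Plant→r4→r2→City: bottleneck 6, flow now 23.
Augment Plant→r4→r5→City: bottleneck 5, flow now 28.
No augmenting path remains; maximum flow = 28.
In the residual graph, reachable from Plant: {Plant, r6}.
Min-cut edges: Plant→r4 (11), Plant→r5 (2), Plant→City (11), r6→City (4); capacity 11 + 2 + 11 + 4 = 28.
This cut is saturated, so no flow can exceed 28.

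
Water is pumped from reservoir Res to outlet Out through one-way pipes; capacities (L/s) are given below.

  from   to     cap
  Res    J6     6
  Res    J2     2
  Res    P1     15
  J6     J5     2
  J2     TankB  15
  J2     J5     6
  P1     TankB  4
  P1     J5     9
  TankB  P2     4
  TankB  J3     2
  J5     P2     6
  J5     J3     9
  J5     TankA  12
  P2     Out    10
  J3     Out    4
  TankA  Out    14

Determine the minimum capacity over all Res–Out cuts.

Augment Res→J6→J5→P2→Out: bottleneck 2, flow now 2.
Augment Res→J2→TankB→P2→Out: bottleneck 2, flow now 4.
Augment Res→P1→TankB→P2→Out: bottleneck 2, flow now 6.
Augment Res→P1→TankB→J3→Out: bottleneck 2, flow now 8.
Augment Res→P1→J5→P2→Out: bottleneck 4, flow now 12.
Augment Res→P1→J5→J3→Out: bottleneck 2, flow now 14.
Augment Res→P1→J5→TankA→Out: bottleneck 3, flow now 17.
No augmenting path remains; maximum flow = 17.
By max-flow min-cut, the minimum cut capacity equals the max flow.
In the residual graph, reachable from Res: {Res, J6, P1}.
Min-cut edges: Res→J2 (2), J6→J5 (2), P1→TankB (4), P1→J5 (9); capacity 2 + 2 + 4 + 9 = 17.

17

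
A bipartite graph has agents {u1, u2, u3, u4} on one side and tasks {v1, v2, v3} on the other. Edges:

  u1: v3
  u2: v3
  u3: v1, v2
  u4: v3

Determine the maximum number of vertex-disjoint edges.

2

Unit-capacity flow: source→left, listed edges, right→sink; max matching = max flow.
Augmenting path u1→v3 (+1); matched 1.
Augmenting path u3→v1 (+1); matched 2.
No augmenting path remains; maximum matching = 2.
König certificate: {u3, v3} is a vertex cover of size 2 (every listed pair touches it), so no matching can be larger.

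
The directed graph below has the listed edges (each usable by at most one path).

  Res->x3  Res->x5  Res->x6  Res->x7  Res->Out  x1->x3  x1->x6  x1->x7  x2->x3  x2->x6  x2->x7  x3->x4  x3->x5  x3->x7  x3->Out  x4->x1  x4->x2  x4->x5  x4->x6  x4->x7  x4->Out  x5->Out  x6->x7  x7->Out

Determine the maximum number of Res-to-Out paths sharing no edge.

4

Assign every edge capacity 1; by Menger, the answer equals the max flow.
Path Res→Out (+1); total 1.
Path Res→x3→Out (+1); total 2.
Path Res→x5→Out (+1); total 3.
Path Res→x7→Out (+1); total 4.
No residual Res→Out path; max flow = 4.
Certifying cut of size 4: {Res→Out, Res→x3, Res→x5, x7→Out}.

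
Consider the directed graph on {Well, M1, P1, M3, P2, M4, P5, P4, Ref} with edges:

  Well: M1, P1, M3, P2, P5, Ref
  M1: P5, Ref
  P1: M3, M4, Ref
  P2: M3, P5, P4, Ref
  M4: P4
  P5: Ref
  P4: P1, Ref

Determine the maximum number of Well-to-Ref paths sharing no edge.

Assign every edge capacity 1; by Menger, the answer equals the max flow.
Path Well→Ref (+1); total 1.
Path Well→M1→Ref (+1); total 2.
Path Well→P1→Ref (+1); total 3.
Path Well→P2→Ref (+1); total 4.
Path Well→P5→Ref (+1); total 5.
No residual Well→Ref path; max flow = 5.
Certifying cut of size 5: {Well→M1, Well→P1, Well→P2, Well→P5, Well→Ref}.

5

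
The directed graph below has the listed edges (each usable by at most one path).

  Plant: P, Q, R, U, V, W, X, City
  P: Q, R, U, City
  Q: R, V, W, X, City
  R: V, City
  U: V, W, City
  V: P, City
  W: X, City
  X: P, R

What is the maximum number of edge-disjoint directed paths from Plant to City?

7

Assign every edge capacity 1; by Menger, the answer equals the max flow.
Path Plant→City (+1); total 1.
Path Plant→P→City (+1); total 2.
Path Plant→Q→City (+1); total 3.
Path Plant→R→City (+1); total 4.
Path Plant→U→City (+1); total 5.
Path Plant→V→City (+1); total 6.
Path Plant→W→City (+1); total 7.
No residual Plant→City path; max flow = 7.
Certifying cut of size 7: {P→City, Plant→City, Q→City, R→City, U→City, V→City, W→City}.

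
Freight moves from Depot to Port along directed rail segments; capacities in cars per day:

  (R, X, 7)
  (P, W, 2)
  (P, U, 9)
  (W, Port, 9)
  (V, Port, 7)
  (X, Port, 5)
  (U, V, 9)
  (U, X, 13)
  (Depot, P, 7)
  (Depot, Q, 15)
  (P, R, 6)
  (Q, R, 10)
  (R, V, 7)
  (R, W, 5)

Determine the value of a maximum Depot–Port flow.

Augment Depot→P→W→Port: bottleneck 2, flow now 2.
Augment Depot→P→R→V→Port: bottleneck 5, flow now 7.
Augment Depot→Q→R→V→Port: bottleneck 2, flow now 9.
Augment Depot→Q→R→W→Port: bottleneck 5, flow now 14.
Augment Depot→Q→R→X→Port: bottleneck 3, flow now 17.
No augmenting path remains; maximum flow = 17.
In the residual graph, reachable from Depot: {Depot, Q}.
Min-cut edges: Depot→P (7), Q→R (10); capacity 7 + 10 = 17.
This cut is saturated, so no flow can exceed 17.

17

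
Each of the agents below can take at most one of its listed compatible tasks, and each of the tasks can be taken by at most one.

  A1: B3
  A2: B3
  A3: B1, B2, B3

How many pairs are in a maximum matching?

Unit-capacity flow: source→left, listed edges, right→sink; max matching = max flow.
Augmenting path A1→B3 (+1); matched 1.
Augmenting path A3→B1 (+1); matched 2.
No augmenting path remains; maximum matching = 2.
König certificate: {A3, B3} is a vertex cover of size 2 (every listed pair touches it), so no matching can be larger.

2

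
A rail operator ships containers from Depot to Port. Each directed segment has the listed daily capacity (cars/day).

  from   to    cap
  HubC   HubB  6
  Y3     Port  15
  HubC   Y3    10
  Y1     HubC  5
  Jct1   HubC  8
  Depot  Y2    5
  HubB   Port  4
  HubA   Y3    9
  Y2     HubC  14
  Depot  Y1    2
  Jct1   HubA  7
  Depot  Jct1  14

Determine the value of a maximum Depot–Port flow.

19

Augment Depot→Jct1→HubC→HubB→Port: bottleneck 4, flow now 4.
Augment Depot→Jct1→HubC→Y3→Port: bottleneck 4, flow now 8.
Augment Depot→Jct1→HubA→Y3→Port: bottleneck 6, flow now 14.
Augment Depot→Y1→HubC→Y3→Port: bottleneck 2, flow now 16.
Augment Depot→Y2→HubC→Y3→Port: bottleneck 3, flow now 19.
No augmenting path remains; maximum flow = 19.
In the residual graph, reachable from Depot: {Depot, Jct1, Y1, Y2, HubC, HubA, HubB, Y3}.
Min-cut edges: HubB→Port (4), Y3→Port (15); capacity 4 + 15 = 19.
This cut is saturated, so no flow can exceed 19.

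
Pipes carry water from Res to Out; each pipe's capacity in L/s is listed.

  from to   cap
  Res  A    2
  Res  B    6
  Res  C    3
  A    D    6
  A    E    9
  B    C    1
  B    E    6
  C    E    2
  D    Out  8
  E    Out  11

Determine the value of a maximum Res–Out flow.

Augment Res→A→D→Out: bottleneck 2, flow now 2.
Augment Res→B→E→Out: bottleneck 6, flow now 8.
Augment Res→C→E→Out: bottleneck 2, flow now 10.
No augmenting path remains; maximum flow = 10.
In the residual graph, reachable from Res: {Res, C}.
Min-cut edges: Res→A (2), Res→B (6), C→E (2); capacity 2 + 6 + 2 = 10.
This cut is saturated, so no flow can exceed 10.

10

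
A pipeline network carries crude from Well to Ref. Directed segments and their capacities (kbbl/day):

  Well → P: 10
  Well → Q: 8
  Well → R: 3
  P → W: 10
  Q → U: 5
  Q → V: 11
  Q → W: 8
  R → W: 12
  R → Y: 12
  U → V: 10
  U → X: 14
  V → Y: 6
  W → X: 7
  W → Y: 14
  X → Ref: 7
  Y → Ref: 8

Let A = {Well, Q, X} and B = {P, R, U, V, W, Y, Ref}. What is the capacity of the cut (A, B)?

Edges leaving {Well, Q, X}: Well→P (10), Well→R (3), Q→U (5), Q→V (11), Q→W (8), X→Ref (7).
Cut capacity = 10 + 3 + 5 + 11 + 8 + 7 = 44.

44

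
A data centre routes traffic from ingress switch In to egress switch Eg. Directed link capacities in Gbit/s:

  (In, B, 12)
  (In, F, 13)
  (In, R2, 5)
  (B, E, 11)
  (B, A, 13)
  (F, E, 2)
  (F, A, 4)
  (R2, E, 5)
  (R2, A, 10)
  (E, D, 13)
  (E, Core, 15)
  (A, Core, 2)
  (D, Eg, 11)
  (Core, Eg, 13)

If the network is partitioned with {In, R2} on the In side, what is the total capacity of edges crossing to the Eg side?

40

Edges leaving {In, R2}: In→B (12), In→F (13), R2→E (5), R2→A (10).
Cut capacity = 12 + 13 + 5 + 10 = 40.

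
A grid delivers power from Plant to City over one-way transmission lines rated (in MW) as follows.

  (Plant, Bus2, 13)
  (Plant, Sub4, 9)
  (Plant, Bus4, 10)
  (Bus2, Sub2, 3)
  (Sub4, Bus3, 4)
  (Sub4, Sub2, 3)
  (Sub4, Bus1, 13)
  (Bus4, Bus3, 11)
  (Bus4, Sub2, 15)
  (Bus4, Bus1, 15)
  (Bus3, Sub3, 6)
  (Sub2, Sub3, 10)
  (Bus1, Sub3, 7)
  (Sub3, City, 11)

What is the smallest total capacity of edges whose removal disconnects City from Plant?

11

Augment Plant→Bus2→Sub2→Sub3→City: bottleneck 3, flow now 3.
Augment Plant→Sub4→Bus3→Sub3→City: bottleneck 4, flow now 7.
Augment Plant→Sub4→Sub2→Sub3→City: bottleneck 3, flow now 10.
Augment Plant→Sub4→Bus1→Sub3→City: bottleneck 1, flow now 11.
No augmenting path remains; maximum flow = 11.
By max-flow min-cut, the minimum cut capacity equals the max flow.
In the residual graph, reachable from Plant: {Plant, Bus2, Sub4, Bus4, Bus3, Sub2, Bus1, Sub3}.
Min-cut edges: Sub3→City (11); capacity 11 = 11.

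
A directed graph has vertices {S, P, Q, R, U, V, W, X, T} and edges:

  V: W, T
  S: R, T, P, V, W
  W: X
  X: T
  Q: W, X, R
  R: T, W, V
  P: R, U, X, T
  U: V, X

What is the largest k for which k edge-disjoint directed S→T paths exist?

Assign every edge capacity 1; by Menger, the answer equals the max flow.
Path S→T (+1); total 1.
Path S→P→T (+1); total 2.
Path S→R→T (+1); total 3.
Path S→V→T (+1); total 4.
Path S→W→X→T (+1); total 5.
No residual S→T path; max flow = 5.
Certifying cut of size 5: {S→P, S→R, S→T, S→V, S→W}.

5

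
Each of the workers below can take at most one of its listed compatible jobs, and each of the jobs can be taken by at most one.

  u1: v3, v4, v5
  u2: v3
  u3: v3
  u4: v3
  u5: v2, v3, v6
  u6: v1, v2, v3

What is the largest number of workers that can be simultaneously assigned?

4

Unit-capacity flow: source→left, listed edges, right→sink; max matching = max flow.
Augmenting path u1→v3 (+1); matched 1.
Augmenting path u5→v2 (+1); matched 2.
Augmenting path u6→v1 (+1); matched 3.
Augmenting path u2→v3→u1→v4 (+1); matched 4.
No augmenting path remains; maximum matching = 4.
König certificate: {u1, u5, u6, v3} is a vertex cover of size 4 (every listed pair touches it), so no matching can be larger.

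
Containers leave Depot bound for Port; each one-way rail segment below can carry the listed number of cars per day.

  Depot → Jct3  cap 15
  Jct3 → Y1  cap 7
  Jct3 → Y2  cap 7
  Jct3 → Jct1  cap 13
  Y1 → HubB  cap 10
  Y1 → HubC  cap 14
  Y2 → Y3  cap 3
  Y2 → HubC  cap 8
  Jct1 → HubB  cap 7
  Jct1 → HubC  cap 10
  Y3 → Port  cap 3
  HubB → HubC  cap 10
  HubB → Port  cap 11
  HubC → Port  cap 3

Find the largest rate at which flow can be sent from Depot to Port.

Augment Depot→Jct3→Y1→HubB→Port: bottleneck 7, flow now 7.
Augment Depot→Jct3→Y2→Y3→Port: bottleneck 3, flow now 10.
Augment Depot→Jct3→Y2→HubC→Port: bottleneck 3, flow now 13.
Augment Depot→Jct3→Jct1→HubB→Port: bottleneck 2, flow now 15.
No augmenting path remains; maximum flow = 15.
In the residual graph, reachable from Depot: {Depot}.
Min-cut edges: Depot→Jct3 (15); capacity 15 = 15.
This cut is saturated, so no flow can exceed 15.

15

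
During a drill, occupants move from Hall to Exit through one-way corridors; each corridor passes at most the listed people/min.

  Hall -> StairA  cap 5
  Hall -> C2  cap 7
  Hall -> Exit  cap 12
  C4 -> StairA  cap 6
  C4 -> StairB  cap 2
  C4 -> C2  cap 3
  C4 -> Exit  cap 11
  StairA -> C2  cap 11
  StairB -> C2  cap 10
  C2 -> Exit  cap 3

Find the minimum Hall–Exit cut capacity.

15

Augment Hall→Exit: bottleneck 12, flow now 12.
Augment Hall→C2→Exit: bottleneck 3, flow now 15.
No augmenting path remains; maximum flow = 15.
By max-flow min-cut, the minimum cut capacity equals the max flow.
In the residual graph, reachable from Hall: {Hall, StairA, C2}.
Min-cut edges: Hall→Exit (12), C2→Exit (3); capacity 12 + 3 = 15.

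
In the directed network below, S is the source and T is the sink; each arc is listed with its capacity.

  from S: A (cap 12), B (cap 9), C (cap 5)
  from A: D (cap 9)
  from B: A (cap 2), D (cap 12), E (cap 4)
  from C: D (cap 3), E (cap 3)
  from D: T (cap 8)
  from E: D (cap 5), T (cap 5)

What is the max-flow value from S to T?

Augment S→A→D→T: bottleneck 8, flow now 8.
Augment S→B→E→T: bottleneck 4, flow now 12.
Augment S→C→E→T: bottleneck 1, flow now 13.
No augmenting path remains; maximum flow = 13.
In the residual graph, reachable from S: {S, A, B, C, D, E}.
Min-cut edges: D→T (8), E→T (5); capacity 8 + 5 = 13.
This cut is saturated, so no flow can exceed 13.

13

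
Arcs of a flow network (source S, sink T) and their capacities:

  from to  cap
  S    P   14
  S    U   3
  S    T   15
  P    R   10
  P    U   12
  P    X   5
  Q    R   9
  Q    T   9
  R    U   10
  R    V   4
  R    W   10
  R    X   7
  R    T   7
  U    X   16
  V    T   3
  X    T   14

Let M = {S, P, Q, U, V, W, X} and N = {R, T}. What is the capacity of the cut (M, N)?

60

Edges leaving {S, P, Q, U, V, W, X}: S→T (15), P→R (10), Q→R (9), Q→T (9), V→T (3), X→T (14).
Cut capacity = 15 + 10 + 9 + 9 + 3 + 14 = 60.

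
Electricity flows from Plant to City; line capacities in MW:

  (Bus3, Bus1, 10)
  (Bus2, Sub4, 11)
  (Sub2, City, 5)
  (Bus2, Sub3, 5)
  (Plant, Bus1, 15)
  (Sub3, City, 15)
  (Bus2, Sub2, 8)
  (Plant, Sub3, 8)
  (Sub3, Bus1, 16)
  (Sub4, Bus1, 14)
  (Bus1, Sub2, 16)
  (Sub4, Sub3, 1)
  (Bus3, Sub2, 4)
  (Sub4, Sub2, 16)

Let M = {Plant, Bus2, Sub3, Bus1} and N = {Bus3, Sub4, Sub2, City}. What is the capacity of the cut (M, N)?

Edges leaving {Plant, Bus2, Sub3, Bus1}: Bus2→Sub4 (11), Bus2→Sub2 (8), Sub3→City (15), Bus1→Sub2 (16).
Cut capacity = 11 + 8 + 15 + 16 = 50.

50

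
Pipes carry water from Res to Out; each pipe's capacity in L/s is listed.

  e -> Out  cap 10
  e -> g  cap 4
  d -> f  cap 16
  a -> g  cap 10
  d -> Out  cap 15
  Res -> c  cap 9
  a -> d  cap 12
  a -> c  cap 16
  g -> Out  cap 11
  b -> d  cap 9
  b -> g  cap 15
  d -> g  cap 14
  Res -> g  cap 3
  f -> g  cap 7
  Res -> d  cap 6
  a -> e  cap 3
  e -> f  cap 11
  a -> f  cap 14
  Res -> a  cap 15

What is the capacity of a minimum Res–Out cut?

Augment Res→d→Out: bottleneck 6, flow now 6.
Augment Res→g→Out: bottleneck 3, flow now 9.
Augment Res→a→d→Out: bottleneck 9, flow now 18.
Augment Res→a→e→Out: bottleneck 3, flow now 21.
Augment Res→a→g→Out: bottleneck 3, flow now 24.
No augmenting path remains; maximum flow = 24.
By max-flow min-cut, the minimum cut capacity equals the max flow.
In the residual graph, reachable from Res: {Res, c}.
Min-cut edges: Res→a (15), Res→d (6), Res→g (3); capacity 15 + 6 + 3 = 24.

24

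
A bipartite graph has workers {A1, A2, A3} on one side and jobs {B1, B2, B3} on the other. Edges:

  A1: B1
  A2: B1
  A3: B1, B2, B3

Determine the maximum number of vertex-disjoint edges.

Unit-capacity flow: source→left, listed edges, right→sink; max matching = max flow.
Augmenting path A1→B1 (+1); matched 1.
Augmenting path A3→B2 (+1); matched 2.
No augmenting path remains; maximum matching = 2.
König certificate: {A3, B1} is a vertex cover of size 2 (every listed pair touches it), so no matching can be larger.

2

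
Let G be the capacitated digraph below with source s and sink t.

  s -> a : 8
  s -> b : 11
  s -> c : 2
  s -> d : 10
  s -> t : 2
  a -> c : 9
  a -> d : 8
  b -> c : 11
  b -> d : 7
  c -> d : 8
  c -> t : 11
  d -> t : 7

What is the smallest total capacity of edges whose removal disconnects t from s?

20

Augment s→t: bottleneck 2, flow now 2.
Augment s→c→t: bottleneck 2, flow now 4.
Augment s→d→t: bottleneck 7, flow now 11.
Augment s→a→c→t: bottleneck 8, flow now 19.
Augment s→b→c→t: bottleneck 1, flow now 20.
No augmenting path remains; maximum flow = 20.
By max-flow min-cut, the minimum cut capacity equals the max flow.
In the residual graph, reachable from s: {s, a, b, c, d}.
Min-cut edges: s→t (2), c→t (11), d→t (7); capacity 2 + 11 + 7 = 20.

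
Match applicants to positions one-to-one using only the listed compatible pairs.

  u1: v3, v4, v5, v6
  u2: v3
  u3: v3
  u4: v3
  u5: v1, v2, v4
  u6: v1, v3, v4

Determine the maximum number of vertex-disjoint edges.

Unit-capacity flow: source→left, listed edges, right→sink; max matching = max flow.
Augmenting path u1→v3 (+1); matched 1.
Augmenting path u5→v1 (+1); matched 2.
Augmenting path u6→v4 (+1); matched 3.
Augmenting path u2→v3→u1→v5 (+1); matched 4.
No augmenting path remains; maximum matching = 4.
König certificate: {u1, u5, u6, v3} is a vertex cover of size 4 (every listed pair touches it), so no matching can be larger.

4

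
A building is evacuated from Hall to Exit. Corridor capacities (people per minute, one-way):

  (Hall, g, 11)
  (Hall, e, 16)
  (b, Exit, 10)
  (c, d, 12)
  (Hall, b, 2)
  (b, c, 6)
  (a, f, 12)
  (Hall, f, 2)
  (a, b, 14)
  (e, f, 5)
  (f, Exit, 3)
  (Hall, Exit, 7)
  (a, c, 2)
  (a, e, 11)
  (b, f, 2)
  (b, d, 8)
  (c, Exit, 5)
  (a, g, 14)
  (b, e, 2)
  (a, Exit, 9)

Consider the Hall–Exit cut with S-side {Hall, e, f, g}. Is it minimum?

Yes — it is a minimum cut (capacity 12).

Given cut capacity: 2 + 7 + 3 = 12.
Augment Hall→Exit: bottleneck 7, flow now 7.
Augment Hall→b→Exit: bottleneck 2, flow now 9.
Augment Hall→f→Exit: bottleneck 2, flow now 11.
Augment Hall→e→f→Exit: bottleneck 1, flow now 12.
No augmenting path remains; maximum flow = 12.
Cut capacity 12 equals the max flow, so it is a minimum cut.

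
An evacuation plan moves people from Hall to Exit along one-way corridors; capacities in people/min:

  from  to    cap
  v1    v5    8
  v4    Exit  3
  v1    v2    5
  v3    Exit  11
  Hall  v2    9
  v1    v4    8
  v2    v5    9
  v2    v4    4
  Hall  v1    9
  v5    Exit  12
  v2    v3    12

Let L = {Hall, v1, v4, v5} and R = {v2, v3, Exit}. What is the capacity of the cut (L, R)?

Edges leaving {Hall, v1, v4, v5}: Hall→v2 (9), v1→v2 (5), v4→Exit (3), v5→Exit (12).
Cut capacity = 9 + 5 + 3 + 12 = 29.

29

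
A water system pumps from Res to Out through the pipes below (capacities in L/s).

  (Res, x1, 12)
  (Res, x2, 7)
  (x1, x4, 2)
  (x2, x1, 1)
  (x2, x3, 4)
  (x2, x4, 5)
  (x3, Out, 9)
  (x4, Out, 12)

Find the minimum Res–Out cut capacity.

9

Augment Res→x1→x4→Out: bottleneck 2, flow now 2.
Augment Res→x2→x3→Out: bottleneck 4, flow now 6.
Augment Res→x2→x4→Out: bottleneck 3, flow now 9.
No augmenting path remains; maximum flow = 9.
By max-flow min-cut, the minimum cut capacity equals the max flow.
In the residual graph, reachable from Res: {Res, x1}.
Min-cut edges: Res→x2 (7), x1→x4 (2); capacity 7 + 2 = 9.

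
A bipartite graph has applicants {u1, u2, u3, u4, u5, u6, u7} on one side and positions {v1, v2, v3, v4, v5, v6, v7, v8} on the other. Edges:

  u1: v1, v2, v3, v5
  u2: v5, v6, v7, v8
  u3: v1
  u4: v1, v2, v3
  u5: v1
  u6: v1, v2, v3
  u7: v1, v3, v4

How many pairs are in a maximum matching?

Unit-capacity flow: source→left, listed edges, right→sink; max matching = max flow.
Augmenting path u1→v1 (+1); matched 1.
Augmenting path u2→v5 (+1); matched 2.
Augmenting path u4→v2 (+1); matched 3.
Augmenting path u6→v3 (+1); matched 4.
Augmenting path u7→v4 (+1); matched 5.
Augmenting path u3→v1→u1→v5→u2→v6 (+1); matched 6.
No augmenting path remains; maximum matching = 6.
König certificate: {u1, u2, u4, u6, u7, v1} is a vertex cover of size 6 (every listed pair touches it), so no matching can be larger.

6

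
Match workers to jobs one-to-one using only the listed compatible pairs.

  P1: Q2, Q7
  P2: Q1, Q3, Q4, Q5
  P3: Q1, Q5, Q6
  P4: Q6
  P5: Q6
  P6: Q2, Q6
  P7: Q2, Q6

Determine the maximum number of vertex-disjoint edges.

5

Unit-capacity flow: source→left, listed edges, right→sink; max matching = max flow.
Augmenting path P1→Q2 (+1); matched 1.
Augmenting path P2→Q1 (+1); matched 2.
Augmenting path P3→Q5 (+1); matched 3.
Augmenting path P4→Q6 (+1); matched 4.
Augmenting path P6→Q2→P1→Q7 (+1); matched 5.
No augmenting path remains; maximum matching = 5.
König certificate: {P1, P2, P3, Q2, Q6} is a vertex cover of size 5 (every listed pair touches it), so no matching can be larger.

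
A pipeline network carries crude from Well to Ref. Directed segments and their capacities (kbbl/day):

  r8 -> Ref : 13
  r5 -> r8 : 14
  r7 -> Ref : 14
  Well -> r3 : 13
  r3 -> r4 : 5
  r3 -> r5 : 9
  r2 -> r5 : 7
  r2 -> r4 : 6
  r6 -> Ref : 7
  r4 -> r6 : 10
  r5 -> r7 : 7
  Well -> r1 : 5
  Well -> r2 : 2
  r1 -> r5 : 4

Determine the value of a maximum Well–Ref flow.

19

Augment Well→r1→r5→r7→Ref: bottleneck 4, flow now 4.
Augment Well→r2→r4→r6→Ref: bottleneck 2, flow now 6.
Augment Well→r3→r4→r6→Ref: bottleneck 5, flow now 11.
Augment Well→r3→r5→r7→Ref: bottleneck 3, flow now 14.
Augment Well→r3→r5→r8→Ref: bottleneck 5, flow now 19.
No augmenting path remains; maximum flow = 19.
In the residual graph, reachable from Well: {Well, r1}.
Min-cut edges: Well→r2 (2), Well→r3 (13), r1→r5 (4); capacity 2 + 13 + 4 = 19.
This cut is saturated, so no flow can exceed 19.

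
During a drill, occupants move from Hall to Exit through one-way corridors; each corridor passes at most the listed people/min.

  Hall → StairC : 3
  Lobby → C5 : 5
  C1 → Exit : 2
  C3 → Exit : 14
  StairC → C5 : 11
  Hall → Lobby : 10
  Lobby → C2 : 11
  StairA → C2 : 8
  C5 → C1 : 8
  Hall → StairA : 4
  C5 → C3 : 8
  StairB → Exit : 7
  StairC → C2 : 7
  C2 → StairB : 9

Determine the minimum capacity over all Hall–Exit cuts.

15

Augment Hall→StairC→C2→StairB→Exit: bottleneck 3, flow now 3.
Augment Hall→Lobby→C2→StairB→Exit: bottleneck 4, flow now 7.
Augment Hall→Lobby→C5→C1→Exit: bottleneck 2, flow now 9.
Augment Hall→Lobby→C5→C3→Exit: bottleneck 3, flow now 12.
Augment Hall→Lobby→C2→StairC→C5→C3→Exit: bottleneck 1, flow now 13. (uses reverse residual edge)
Augment Hall→StairA→C2→StairC→C5→C3→Exit: bottleneck 2, flow now 15. (uses reverse residual edge)
No augmenting path remains; maximum flow = 15.
By max-flow min-cut, the minimum cut capacity equals the max flow.
In the residual graph, reachable from Hall: {Hall, Lobby, StairA, C2, StairB}.
Min-cut edges: Hall→StairC (3), Lobby→C5 (5), StairB→Exit (7); capacity 3 + 5 + 7 = 15.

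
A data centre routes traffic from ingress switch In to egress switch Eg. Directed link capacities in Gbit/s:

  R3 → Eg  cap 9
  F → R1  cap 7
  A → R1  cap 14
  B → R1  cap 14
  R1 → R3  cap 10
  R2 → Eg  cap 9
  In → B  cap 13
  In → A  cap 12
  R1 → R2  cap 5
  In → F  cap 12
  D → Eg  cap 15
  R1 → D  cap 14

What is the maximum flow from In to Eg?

28

Augment In→B→R1→D→Eg: bottleneck 13, flow now 13.
Augment In→A→R1→D→Eg: bottleneck 1, flow now 14.
Augment In→A→R1→R3→Eg: bottleneck 9, flow now 23.
Augment In→A→R1→R2→Eg: bottleneck 2, flow now 25.
Augment In→F→R1→R2→Eg: bottleneck 3, flow now 28.
No augmenting path remains; maximum flow = 28.
In the residual graph, reachable from In: {In, B, A, F, R1, R3}.
Min-cut edges: R1→D (14), R1→R2 (5), R3→Eg (9); capacity 14 + 5 + 9 = 28.
This cut is saturated, so no flow can exceed 28.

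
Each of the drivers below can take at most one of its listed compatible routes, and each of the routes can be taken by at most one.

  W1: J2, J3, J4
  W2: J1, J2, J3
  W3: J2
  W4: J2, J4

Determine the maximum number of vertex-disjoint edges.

4

Unit-capacity flow: source→left, listed edges, right→sink; max matching = max flow.
Augmenting path W1→J2 (+1); matched 1.
Augmenting path W2→J1 (+1); matched 2.
Augmenting path W4→J4 (+1); matched 3.
Augmenting path W3→J2→W1→J3 (+1); matched 4.
No augmenting path remains; maximum matching = 4.
König certificate: {W1, W2, W3, W4} is a vertex cover of size 4 (every listed pair touches it), so no matching can be larger.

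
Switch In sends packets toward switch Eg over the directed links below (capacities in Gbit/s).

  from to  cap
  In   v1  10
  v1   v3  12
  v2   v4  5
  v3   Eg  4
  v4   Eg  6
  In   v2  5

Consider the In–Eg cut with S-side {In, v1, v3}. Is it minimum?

Yes — it is a minimum cut (capacity 9).

Given cut capacity: 5 + 4 = 9.
Augment In→v1→v3→Eg: bottleneck 4, flow now 4.
Augment In→v2→v4→Eg: bottleneck 5, flow now 9.
No augmenting path remains; maximum flow = 9.
Cut capacity 9 equals the max flow, so it is a minimum cut.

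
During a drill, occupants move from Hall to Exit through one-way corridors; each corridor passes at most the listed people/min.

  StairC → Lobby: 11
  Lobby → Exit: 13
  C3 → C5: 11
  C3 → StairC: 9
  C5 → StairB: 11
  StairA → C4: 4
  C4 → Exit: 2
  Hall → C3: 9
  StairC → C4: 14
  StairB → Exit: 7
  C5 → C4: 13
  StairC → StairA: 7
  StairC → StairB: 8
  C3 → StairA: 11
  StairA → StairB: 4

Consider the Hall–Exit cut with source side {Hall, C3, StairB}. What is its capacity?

38

Edges leaving {Hall, C3, StairB}: C3→StairC (9), C3→StairA (11), C3→C5 (11), StairB→Exit (7).
Cut capacity = 9 + 11 + 11 + 7 = 38.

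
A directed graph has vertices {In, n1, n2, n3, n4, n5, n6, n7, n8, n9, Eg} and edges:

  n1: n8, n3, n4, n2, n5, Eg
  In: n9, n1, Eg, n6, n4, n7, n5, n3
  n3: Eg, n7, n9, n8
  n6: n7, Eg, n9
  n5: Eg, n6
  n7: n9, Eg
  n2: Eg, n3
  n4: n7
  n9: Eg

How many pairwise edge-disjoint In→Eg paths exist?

7

Assign every edge capacity 1; by Menger, the answer equals the max flow.
Path In→Eg (+1); total 1.
Path In→n1→Eg (+1); total 2.
Path In→n3→Eg (+1); total 3.
Path In→n5→Eg (+1); total 4.
Path In→n6→Eg (+1); total 5.
Path In→n7→Eg (+1); total 6.
Path In→n9→Eg (+1); total 7.
No residual In→Eg path; max flow = 7.
Certifying cut of size 7: {In→Eg, In→n1, In→n3, In→n5, In→n6, n7→Eg, n9→Eg}.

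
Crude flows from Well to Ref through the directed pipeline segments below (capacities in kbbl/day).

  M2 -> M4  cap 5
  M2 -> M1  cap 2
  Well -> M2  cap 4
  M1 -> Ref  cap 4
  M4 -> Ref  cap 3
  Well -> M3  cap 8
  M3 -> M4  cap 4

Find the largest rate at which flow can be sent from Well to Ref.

5

Augment Well→M2→M4→Ref: bottleneck 3, flow now 3.
Augment Well→M2→M1→Ref: bottleneck 1, flow now 4.
Augment Well→M3→M4→M2→M1→Ref: bottleneck 1, flow now 5. (uses reverse residual edge)
No augmenting path remains; maximum flow = 5.
In the residual graph, reachable from Well: {Well, M2, M3, M4}.
Min-cut edges: M2→M1 (2), M4→Ref (3); capacity 2 + 3 = 5.
This cut is saturated, so no flow can exceed 5.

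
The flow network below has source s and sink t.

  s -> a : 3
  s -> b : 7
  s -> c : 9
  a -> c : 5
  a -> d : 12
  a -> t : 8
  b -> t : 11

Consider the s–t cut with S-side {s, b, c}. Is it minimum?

No — its capacity is 14, but the minimum cut has capacity 10.

Given cut capacity: 3 + 11 = 14.
Augment s→a→t: bottleneck 3, flow now 3.
Augment s→b→t: bottleneck 7, flow now 10.
No augmenting path remains; maximum flow = 10.
In the residual graph, reachable from s: {s, c}.
Min-cut edges: s→a (3), s→b (7); capacity 3 + 7 = 10.
Cut capacity 14 exceeds the max flow 10, so it is not minimum.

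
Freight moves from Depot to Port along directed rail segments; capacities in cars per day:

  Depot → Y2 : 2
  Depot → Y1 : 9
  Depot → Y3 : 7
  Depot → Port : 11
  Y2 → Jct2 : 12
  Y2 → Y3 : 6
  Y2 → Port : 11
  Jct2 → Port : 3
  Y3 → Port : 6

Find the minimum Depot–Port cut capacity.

19

Augment Depot→Port: bottleneck 11, flow now 11.
Augment Depot→Y2→Port: bottleneck 2, flow now 13.
Augment Depot→Y3→Port: bottleneck 6, flow now 19.
No augmenting path remains; maximum flow = 19.
By max-flow min-cut, the minimum cut capacity equals the max flow.
In the residual graph, reachable from Depot: {Depot, Y1, Y3}.
Min-cut edges: Depot→Y2 (2), Depot→Port (11), Y3→Port (6); capacity 2 + 11 + 6 = 19.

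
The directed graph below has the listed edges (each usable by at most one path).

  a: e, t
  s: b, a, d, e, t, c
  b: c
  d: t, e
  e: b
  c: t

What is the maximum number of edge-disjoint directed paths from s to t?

Assign every edge capacity 1; by Menger, the answer equals the max flow.
Path s→t (+1); total 1.
Path s→a→t (+1); total 2.
Path s→c→t (+1); total 3.
Path s→d→t (+1); total 4.
No residual s→t path; max flow = 4.
Certifying cut of size 4: {c→t, s→a, s→d, s→t}.

4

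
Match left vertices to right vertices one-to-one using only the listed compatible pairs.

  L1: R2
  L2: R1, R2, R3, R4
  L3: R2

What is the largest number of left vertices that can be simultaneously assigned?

2

Unit-capacity flow: source→left, listed edges, right→sink; max matching = max flow.
Augmenting path L1→R2 (+1); matched 1.
Augmenting path L2→R1 (+1); matched 2.
No augmenting path remains; maximum matching = 2.
König certificate: {L2, R2} is a vertex cover of size 2 (every listed pair touches it), so no matching can be larger.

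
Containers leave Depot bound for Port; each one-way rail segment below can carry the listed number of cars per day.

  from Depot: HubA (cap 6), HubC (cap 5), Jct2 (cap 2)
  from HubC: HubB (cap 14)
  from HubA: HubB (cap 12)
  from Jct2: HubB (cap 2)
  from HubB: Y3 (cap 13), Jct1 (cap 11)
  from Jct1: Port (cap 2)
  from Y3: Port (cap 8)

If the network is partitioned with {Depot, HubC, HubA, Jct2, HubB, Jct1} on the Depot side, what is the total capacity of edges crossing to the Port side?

Edges leaving {Depot, HubC, HubA, Jct2, HubB, Jct1}: HubB→Y3 (13), Jct1→Port (2).
Cut capacity = 13 + 2 = 15.

15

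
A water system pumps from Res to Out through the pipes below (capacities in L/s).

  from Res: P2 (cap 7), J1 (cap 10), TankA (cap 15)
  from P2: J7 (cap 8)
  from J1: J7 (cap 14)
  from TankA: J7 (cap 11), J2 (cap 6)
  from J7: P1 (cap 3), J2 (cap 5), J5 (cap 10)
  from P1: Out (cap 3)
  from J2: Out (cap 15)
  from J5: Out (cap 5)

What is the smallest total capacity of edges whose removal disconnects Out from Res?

19

Augment Res→TankA→J2→Out: bottleneck 6, flow now 6.
Augment Res→P2→J7→P1→Out: bottleneck 3, flow now 9.
Augment Res→P2→J7→J2→Out: bottleneck 4, flow now 13.
Augment Res→J1→J7→J2→Out: bottleneck 1, flow now 14.
Augment Res→J1→J7→J5→Out: bottleneck 5, flow now 19.
No augmenting path remains; maximum flow = 19.
By max-flow min-cut, the minimum cut capacity equals the max flow.
In the residual graph, reachable from Res: {Res, P2, J1, TankA, J7, J5}.
Min-cut edges: TankA→J2 (6), J7→P1 (3), J7→J2 (5), J5→Out (5); capacity 6 + 3 + 5 + 5 = 19.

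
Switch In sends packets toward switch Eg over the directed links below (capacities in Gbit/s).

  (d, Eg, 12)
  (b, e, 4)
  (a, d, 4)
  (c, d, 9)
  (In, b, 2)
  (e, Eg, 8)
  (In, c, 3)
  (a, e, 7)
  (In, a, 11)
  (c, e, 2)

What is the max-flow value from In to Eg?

Augment In→a→d→Eg: bottleneck 4, flow now 4.
Augment In→a→e→Eg: bottleneck 7, flow now 11.
Augment In→b→e→Eg: bottleneck 1, flow now 12.
Augment In→c→d→Eg: bottleneck 3, flow now 15.
No augmenting path remains; maximum flow = 15.
In the residual graph, reachable from In: {In, a, b, e}.
Min-cut edges: In→c (3), a→d (4), e→Eg (8); capacity 3 + 4 + 8 = 15.
This cut is saturated, so no flow can exceed 15.

15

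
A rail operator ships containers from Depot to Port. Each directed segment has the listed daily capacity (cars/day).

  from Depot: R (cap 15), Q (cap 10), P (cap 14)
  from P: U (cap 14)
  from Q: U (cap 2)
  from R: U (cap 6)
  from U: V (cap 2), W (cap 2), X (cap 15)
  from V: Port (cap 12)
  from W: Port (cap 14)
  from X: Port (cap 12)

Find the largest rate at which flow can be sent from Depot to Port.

16

Augment Depot→P→U→V→Port: bottleneck 2, flow now 2.
Augment Depot→P→U→W→Port: bottleneck 2, flow now 4.
Augment Depot→P→U→X→Port: bottleneck 10, flow now 14.
Augment Depot→Q→U→X→Port: bottleneck 2, flow now 16.
No augmenting path remains; maximum flow = 16.
In the residual graph, reachable from Depot: {Depot, P, Q, R, U, X}.
Min-cut edges: U→V (2), U→W (2), X→Port (12); capacity 2 + 2 + 12 = 16.
This cut is saturated, so no flow can exceed 16.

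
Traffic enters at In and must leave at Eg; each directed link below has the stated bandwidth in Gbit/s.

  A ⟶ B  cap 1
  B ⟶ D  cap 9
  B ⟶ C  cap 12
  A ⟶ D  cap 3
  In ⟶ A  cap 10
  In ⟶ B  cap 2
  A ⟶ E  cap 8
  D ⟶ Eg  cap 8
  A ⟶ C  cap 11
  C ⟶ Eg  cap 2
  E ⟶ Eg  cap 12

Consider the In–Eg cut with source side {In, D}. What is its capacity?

20

Edges leaving {In, D}: In→A (10), In→B (2), D→Eg (8).
Cut capacity = 10 + 2 + 8 = 20.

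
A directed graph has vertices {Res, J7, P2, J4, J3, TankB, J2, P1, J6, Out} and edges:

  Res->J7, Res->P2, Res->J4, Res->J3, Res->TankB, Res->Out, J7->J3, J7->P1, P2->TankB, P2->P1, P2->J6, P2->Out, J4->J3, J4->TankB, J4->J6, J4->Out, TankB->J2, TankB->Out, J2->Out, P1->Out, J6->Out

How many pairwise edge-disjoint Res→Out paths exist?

Assign every edge capacity 1; by Menger, the answer equals the max flow.
Path Res→Out (+1); total 1.
Path Res→P2→Out (+1); total 2.
Path Res→J4→Out (+1); total 3.
Path Res→TankB→Out (+1); total 4.
Path Res→J7→P1→Out (+1); total 5.
No residual Res→Out path; max flow = 5.
Certifying cut of size 5: {Res→J4, Res→J7, Res→Out, Res→P2, Res→TankB}.

5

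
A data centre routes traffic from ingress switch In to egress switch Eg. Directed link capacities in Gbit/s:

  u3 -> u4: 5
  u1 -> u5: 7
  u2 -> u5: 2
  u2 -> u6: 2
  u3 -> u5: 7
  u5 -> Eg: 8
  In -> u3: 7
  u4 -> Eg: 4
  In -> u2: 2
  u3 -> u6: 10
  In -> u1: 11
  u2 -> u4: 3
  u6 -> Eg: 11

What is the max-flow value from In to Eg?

Augment In→u1→u5→Eg: bottleneck 7, flow now 7.
Augment In→u2→u4→Eg: bottleneck 2, flow now 9.
Augment In→u3→u4→Eg: bottleneck 2, flow now 11.
Augment In→u3→u5→Eg: bottleneck 1, flow now 12.
Augment In→u3→u6→Eg: bottleneck 4, flow now 16.
No augmenting path remains; maximum flow = 16.
In the residual graph, reachable from In: {In, u1}.
Min-cut edges: In→u2 (2), In→u3 (7), u1→u5 (7); capacity 2 + 7 + 7 = 16.
This cut is saturated, so no flow can exceed 16.

16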